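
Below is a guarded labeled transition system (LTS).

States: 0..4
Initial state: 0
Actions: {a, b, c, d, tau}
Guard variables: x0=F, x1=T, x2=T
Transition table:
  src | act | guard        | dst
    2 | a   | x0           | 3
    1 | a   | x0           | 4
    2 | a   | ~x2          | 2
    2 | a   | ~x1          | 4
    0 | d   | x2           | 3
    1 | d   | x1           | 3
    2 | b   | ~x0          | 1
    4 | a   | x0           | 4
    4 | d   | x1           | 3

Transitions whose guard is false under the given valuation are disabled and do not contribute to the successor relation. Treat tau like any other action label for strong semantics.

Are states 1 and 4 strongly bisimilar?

Bisimulation quotient by refinement:
  P[0] = {{0,1,2,3,4}}
  P[1] = {{0,1,4},{2},{3}}
Fixed point at round 2; 3 class(es).
[1]={0,1,4}  [4]={0,1,4}

Answer: BISIMILAR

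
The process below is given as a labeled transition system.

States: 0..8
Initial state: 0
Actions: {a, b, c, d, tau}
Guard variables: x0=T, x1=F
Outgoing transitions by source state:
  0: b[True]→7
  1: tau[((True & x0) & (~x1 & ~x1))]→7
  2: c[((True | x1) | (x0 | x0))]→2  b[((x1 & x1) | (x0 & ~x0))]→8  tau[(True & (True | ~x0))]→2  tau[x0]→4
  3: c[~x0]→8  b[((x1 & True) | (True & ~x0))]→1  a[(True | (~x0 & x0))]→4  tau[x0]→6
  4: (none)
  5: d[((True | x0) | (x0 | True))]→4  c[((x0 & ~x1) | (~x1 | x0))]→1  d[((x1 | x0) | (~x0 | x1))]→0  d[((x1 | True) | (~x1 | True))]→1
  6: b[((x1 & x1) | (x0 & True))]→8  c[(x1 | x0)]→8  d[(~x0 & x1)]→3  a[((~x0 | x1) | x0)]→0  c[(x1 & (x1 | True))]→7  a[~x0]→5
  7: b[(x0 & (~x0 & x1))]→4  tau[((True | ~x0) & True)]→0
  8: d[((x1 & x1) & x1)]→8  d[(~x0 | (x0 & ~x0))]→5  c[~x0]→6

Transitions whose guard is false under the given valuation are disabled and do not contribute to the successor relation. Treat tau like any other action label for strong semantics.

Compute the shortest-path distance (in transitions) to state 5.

Answer: UNREACHABLE

Working:
Breadth-first toward 5:
  L0 = {0}
  L1 = {7}
5 never appears.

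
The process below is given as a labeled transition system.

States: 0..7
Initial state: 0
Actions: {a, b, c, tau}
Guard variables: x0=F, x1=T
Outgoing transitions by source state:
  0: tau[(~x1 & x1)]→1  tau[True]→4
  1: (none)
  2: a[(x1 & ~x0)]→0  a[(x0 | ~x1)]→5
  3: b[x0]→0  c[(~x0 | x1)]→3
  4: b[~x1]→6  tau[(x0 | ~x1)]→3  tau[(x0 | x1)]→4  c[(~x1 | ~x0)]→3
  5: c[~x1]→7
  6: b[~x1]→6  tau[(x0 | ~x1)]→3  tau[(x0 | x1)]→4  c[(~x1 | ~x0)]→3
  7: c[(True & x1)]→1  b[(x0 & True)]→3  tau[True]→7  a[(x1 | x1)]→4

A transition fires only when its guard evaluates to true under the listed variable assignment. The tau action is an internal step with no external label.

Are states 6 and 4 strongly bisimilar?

Answer: BISIMILAR

Analysis:
Refine partition for ~:
  P[0] = {{0,1,2,3,4,5,6,7}}
  P[1] = {{0},{1,5},{2},{3},{4,6},{7}}
stable after 2 split(s): 6 block(s)
class of 6: {4,6}; class of 4: {4,6}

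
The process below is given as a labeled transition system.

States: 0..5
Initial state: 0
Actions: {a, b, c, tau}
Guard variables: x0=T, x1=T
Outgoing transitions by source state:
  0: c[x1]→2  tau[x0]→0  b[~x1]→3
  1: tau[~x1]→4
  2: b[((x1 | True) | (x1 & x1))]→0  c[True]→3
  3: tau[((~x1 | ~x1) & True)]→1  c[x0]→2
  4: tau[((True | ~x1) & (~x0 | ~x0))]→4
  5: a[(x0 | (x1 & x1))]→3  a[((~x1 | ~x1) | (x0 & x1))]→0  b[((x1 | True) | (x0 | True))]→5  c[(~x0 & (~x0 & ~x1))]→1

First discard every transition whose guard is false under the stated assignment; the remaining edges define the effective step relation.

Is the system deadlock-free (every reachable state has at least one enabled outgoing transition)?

R = {0,2,3}
  0: c→2  tau→0  [2 exit(s)]
  2: b→0  c→3  [2 exit(s)]
  3: c→2  [1 exit(s)]

Answer: DEADLOCK-FREE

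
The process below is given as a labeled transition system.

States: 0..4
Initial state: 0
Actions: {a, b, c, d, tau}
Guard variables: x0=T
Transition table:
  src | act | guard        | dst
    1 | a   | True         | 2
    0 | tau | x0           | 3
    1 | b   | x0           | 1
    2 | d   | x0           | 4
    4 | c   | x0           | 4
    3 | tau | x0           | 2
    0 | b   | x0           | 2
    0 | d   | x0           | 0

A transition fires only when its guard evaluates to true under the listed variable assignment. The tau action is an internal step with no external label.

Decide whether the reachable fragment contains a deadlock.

R = {0,2,3,4}
  0: b→2  d→0  tau→3  [deg 3]
  2: d→4  [deg 1]
  3: tau→2  [deg 1]
  4: c→4  [deg 1]

Answer: DEADLOCK-FREE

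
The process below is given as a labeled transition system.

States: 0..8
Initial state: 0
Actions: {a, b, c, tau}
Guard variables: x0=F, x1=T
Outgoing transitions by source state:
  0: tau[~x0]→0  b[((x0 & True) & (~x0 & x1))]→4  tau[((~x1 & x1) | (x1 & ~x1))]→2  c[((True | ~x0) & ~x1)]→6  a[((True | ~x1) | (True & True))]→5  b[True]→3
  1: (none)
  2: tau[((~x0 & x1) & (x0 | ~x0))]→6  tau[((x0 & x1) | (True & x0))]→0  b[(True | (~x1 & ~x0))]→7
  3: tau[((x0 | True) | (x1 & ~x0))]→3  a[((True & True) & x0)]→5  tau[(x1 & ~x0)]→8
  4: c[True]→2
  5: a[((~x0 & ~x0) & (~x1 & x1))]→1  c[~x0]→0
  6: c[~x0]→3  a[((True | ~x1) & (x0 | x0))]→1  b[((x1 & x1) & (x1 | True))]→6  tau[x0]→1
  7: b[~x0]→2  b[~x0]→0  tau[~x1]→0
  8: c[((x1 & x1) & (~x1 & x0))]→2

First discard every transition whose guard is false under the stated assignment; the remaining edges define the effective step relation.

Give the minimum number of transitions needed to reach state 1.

BFS to 1:
  L0 = {0}
  L1 = {3,5}
  L2 = {8}
1 never appears.

Answer: UNREACHABLE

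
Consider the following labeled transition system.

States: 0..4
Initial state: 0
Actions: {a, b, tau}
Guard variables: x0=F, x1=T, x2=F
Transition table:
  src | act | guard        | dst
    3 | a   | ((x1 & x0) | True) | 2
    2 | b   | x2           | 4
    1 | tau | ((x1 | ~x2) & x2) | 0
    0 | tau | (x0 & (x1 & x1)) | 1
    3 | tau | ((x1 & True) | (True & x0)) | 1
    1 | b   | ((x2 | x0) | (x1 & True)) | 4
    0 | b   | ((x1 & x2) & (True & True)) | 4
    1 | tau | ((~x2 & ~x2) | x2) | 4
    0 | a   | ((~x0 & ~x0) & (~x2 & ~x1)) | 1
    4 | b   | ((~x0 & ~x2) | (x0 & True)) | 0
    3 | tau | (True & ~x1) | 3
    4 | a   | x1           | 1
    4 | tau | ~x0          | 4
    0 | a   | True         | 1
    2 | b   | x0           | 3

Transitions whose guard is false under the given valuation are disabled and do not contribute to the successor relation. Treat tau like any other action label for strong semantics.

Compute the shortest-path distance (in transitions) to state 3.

Answer: UNREACHABLE

Trace:
BFS to 3:
  L0 = {0}
  L1 = {1}
  L2 = {4}
3 never appears.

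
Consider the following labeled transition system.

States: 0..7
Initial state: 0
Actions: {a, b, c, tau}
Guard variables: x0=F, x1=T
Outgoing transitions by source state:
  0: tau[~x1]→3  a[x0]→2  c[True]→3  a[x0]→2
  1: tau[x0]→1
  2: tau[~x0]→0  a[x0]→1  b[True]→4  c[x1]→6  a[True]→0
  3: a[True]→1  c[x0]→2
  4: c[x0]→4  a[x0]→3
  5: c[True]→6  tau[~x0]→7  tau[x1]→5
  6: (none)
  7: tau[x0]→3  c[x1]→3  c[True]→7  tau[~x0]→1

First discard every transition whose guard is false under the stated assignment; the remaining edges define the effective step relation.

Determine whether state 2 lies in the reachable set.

Answer: UNREACHABLE

Trace:
Guard filter leaves 12 enabled edge(s).
depth 0: {0}
depth 1: {3}  now seen {0,3}
depth 2: {1}  now seen {0,1,3}
Reach set: {0,1,3}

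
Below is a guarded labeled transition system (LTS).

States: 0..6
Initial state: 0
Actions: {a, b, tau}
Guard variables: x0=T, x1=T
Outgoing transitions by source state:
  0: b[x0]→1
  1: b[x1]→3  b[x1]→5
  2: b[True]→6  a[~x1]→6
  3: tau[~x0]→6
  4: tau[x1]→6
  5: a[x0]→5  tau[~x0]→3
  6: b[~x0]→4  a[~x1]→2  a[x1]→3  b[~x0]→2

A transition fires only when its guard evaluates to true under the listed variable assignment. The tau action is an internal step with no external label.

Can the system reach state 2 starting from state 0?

Answer: UNREACHABLE

Trace:
After dropping false guards: 7 live edges.
depth 0: {0}
depth 1: {1}  now seen {0,1}
depth 2: {3,5}  now seen {0,1,3,5}
Reachable = {0,1,3,5}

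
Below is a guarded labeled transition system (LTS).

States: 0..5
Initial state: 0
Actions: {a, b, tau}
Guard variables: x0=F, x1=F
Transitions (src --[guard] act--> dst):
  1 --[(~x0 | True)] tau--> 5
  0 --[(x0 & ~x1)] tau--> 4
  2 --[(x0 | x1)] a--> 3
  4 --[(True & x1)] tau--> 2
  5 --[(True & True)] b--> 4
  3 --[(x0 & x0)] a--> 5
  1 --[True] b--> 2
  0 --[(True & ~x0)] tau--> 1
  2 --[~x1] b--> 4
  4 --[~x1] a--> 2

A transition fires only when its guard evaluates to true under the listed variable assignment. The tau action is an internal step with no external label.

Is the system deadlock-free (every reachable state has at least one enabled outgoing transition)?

R = {0,1,2,4,5}
  0: tau→1  [deg 1]
  1: b→2  tau→5  [deg 2]
  2: b→4  [deg 1]
  4: a→2  [deg 1]
  5: b→4  [deg 1]

Answer: DEADLOCK-FREE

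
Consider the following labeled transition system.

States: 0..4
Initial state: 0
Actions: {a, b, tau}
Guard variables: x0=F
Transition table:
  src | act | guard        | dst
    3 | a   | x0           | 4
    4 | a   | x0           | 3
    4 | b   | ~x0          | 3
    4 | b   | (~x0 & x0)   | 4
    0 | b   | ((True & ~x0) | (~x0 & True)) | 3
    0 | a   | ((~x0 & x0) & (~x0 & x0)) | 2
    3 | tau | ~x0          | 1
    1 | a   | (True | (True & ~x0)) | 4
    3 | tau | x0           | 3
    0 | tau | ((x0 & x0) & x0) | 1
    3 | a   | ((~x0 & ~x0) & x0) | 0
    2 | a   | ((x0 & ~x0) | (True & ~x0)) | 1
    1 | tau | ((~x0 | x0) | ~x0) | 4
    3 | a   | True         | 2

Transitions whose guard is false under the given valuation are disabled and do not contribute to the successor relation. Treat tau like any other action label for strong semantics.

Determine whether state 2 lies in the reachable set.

Answer: REACHABLE

Analysis:
7 transition(s) survive guard evaluation.
L0 = {0}
L1 = {3}  now seen {0,3}
L2 = {1,2}  now seen {0,1,2,3}
L3 = {4}  now seen {0,1,2,3,4}
Reach set: {0,1,2,3,4}
trace reaching 2: b·a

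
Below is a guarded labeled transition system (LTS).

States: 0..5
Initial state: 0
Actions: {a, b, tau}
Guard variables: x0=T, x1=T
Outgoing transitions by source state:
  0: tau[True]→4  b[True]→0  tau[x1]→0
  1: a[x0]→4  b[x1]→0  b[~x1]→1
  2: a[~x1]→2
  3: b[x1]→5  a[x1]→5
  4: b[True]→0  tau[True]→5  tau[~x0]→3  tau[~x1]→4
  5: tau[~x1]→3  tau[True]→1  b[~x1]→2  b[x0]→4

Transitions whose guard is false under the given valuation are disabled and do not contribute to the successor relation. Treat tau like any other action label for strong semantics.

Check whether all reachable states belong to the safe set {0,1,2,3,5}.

Answer: INVARIANT VIOLATED at state 4

Trace:
Inv-set: {0,1,2,3,5}
R = {0,1,4,5}
  0: ok
  1: ok
  4: ✗ unsafe
  5: ok
witness against invariant: tau → 4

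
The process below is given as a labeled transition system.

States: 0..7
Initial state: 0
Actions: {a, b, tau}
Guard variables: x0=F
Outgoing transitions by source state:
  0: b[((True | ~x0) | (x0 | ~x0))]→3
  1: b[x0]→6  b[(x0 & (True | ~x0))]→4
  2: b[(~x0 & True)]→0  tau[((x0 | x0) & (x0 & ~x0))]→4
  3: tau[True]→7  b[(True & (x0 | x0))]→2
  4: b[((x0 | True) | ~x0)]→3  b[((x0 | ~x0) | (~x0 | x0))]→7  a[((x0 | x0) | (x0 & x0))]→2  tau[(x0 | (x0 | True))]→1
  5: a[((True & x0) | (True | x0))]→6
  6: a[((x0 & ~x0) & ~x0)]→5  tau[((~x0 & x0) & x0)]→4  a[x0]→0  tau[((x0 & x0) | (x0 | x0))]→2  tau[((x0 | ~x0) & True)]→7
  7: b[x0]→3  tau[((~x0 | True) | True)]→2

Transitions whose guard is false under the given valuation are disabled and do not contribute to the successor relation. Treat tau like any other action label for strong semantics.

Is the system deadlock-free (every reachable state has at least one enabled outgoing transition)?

Reachable = {0,2,3,7}
  0: b→3  [1 exit(s)]
  2: b→0  [1 exit(s)]
  3: tau→7  [1 exit(s)]
  7: tau→2  [1 exit(s)]

Answer: DEADLOCK-FREE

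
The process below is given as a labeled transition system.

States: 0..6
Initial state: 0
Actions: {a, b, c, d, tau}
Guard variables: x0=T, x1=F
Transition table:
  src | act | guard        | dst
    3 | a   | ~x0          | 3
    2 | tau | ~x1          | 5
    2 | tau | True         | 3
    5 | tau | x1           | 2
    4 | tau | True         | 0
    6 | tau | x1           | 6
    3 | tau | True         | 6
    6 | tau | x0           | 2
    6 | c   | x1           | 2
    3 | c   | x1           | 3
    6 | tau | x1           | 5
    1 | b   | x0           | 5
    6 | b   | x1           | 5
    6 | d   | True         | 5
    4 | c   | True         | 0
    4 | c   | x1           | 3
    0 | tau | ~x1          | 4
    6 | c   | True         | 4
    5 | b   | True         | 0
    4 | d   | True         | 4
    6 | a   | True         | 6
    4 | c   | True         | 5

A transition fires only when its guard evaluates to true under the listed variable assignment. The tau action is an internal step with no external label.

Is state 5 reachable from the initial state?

Answer: REACHABLE

Working:
Guard filter leaves 14 enabled edge(s).
Layer 0: {0}
Layer 1: {4}  now seen {0,4}
Layer 2: {5}  now seen {0,4,5}
R = {0,4,5}
Path to 5: tau·c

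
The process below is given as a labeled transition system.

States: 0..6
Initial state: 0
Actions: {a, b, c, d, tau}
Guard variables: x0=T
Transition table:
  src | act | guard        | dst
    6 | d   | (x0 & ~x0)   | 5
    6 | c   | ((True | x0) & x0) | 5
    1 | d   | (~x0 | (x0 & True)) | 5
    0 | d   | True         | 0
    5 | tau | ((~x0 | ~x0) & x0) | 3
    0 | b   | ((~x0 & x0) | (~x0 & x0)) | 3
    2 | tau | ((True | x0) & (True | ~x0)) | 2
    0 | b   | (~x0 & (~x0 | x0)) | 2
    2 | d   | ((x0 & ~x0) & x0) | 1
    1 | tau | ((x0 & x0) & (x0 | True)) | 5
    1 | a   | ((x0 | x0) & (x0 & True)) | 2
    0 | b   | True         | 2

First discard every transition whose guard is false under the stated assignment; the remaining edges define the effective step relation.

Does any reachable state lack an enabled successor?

Answer: DEADLOCK-FREE

Trace:
Reach set: {0,2}
  0: b→2  d→0  [deg 2]
  2: tau→2  [deg 1]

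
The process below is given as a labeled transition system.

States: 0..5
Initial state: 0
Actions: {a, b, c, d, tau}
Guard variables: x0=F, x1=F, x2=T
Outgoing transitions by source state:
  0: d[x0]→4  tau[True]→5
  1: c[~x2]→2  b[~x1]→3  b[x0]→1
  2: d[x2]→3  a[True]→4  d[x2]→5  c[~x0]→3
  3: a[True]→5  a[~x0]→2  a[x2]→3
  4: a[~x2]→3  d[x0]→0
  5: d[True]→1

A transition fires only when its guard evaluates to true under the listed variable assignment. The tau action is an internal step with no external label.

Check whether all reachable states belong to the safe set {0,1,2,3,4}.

Inv-set: {0,1,2,3,4}
Reachable = {0,1,2,3,4,5}
  0: ok
  1: ok
  2: ok
  3: ok
  4: ok
  5: VIOLATES
counterexample path to 5: tau

Answer: INVARIANT VIOLATED at state 5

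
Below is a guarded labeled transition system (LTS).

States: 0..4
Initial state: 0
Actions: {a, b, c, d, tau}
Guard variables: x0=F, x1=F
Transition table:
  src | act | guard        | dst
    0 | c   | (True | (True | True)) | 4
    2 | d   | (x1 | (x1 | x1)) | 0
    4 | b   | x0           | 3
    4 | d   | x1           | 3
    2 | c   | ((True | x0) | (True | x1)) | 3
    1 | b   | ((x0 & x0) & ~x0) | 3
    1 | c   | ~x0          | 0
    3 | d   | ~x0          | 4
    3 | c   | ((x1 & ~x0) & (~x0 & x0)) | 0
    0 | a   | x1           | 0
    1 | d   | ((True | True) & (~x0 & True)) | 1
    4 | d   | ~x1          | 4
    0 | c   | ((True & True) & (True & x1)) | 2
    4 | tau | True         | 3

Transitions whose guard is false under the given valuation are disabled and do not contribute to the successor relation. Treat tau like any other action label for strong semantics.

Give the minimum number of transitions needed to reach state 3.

Answer: 2

Trace:
Layered search for 3:
  Layer 0: {0}
  Layer 1: {4}
  Layer 2: {3}
3 enters at depth 2; path c·tau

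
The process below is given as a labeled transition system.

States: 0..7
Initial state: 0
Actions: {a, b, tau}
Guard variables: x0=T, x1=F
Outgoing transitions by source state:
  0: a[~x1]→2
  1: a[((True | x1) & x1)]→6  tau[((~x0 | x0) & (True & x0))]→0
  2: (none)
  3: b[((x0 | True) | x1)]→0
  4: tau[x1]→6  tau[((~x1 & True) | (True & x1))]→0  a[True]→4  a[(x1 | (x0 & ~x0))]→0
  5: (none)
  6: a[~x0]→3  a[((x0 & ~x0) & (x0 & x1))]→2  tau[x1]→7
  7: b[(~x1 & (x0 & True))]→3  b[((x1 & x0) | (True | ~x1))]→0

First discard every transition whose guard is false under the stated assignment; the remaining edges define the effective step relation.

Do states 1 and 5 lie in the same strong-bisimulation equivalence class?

Bisimulation quotient by refinement:
  P[0] = {{0,1,2,3,4,5,6,7}}
  P[1] = {{0},{1},{2,5,6},{3,7},{4}}
  P[2] = {{0},{1},{2,5,6},{3},{4},{7}}
stable after 3 split(s): 6 block(s)
1∈{1}, 5∈{2,5,6}

Answer: NOT BISIMILAR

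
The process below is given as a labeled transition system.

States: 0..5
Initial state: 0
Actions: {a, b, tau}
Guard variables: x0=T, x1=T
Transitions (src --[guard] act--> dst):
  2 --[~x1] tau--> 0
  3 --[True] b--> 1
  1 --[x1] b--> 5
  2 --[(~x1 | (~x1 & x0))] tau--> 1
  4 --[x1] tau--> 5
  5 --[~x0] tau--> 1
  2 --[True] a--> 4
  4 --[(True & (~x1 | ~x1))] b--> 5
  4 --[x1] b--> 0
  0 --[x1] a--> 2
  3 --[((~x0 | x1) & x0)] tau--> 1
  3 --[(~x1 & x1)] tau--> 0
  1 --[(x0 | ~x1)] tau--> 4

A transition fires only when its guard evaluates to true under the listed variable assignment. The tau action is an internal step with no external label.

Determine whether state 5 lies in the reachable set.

After dropping false guards: 8 live edges.
Layer 0: {0}
Layer 1: {2}  total {0,2}
Layer 2: {4}  total {0,2,4}
Layer 3: {5}  total {0,2,4,5}
Reach set: {0,2,4,5}
trace reaching 5: a·a·tau

Answer: REACHABLE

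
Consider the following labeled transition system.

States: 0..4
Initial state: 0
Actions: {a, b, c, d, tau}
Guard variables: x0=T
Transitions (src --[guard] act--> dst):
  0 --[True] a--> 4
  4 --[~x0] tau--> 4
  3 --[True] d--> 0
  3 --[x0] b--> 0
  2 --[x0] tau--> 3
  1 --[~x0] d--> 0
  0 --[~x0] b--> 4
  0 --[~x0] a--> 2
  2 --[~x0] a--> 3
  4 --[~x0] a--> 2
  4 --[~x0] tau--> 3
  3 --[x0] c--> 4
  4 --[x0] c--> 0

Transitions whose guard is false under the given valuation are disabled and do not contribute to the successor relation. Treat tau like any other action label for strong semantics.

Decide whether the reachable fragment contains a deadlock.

Answer: DEADLOCK-FREE

Working:
R = {0,4}
  0: a→4  [1 exit(s)]
  4: c→0  [1 exit(s)]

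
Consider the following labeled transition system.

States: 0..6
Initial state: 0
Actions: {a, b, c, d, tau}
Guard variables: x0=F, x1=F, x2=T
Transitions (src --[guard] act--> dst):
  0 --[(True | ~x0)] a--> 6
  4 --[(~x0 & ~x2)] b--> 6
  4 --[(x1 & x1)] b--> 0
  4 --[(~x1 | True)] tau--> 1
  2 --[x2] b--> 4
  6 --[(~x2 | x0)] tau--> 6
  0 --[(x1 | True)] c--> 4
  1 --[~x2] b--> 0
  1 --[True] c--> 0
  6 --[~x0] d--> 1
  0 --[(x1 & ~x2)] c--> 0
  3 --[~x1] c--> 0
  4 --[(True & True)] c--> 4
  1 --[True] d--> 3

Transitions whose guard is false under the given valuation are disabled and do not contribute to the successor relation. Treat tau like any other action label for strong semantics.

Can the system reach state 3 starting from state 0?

Answer: REACHABLE

Analysis:
Guard filter leaves 9 enabled edge(s).
Layer 0: {0}
Layer 1: {4,6}  total {0,4,6}
Layer 2: {1}  total {0,1,4,6}
Layer 3: {3}  total {0,1,3,4,6}
Reachable = {0,1,3,4,6}
witness 3: a·d·d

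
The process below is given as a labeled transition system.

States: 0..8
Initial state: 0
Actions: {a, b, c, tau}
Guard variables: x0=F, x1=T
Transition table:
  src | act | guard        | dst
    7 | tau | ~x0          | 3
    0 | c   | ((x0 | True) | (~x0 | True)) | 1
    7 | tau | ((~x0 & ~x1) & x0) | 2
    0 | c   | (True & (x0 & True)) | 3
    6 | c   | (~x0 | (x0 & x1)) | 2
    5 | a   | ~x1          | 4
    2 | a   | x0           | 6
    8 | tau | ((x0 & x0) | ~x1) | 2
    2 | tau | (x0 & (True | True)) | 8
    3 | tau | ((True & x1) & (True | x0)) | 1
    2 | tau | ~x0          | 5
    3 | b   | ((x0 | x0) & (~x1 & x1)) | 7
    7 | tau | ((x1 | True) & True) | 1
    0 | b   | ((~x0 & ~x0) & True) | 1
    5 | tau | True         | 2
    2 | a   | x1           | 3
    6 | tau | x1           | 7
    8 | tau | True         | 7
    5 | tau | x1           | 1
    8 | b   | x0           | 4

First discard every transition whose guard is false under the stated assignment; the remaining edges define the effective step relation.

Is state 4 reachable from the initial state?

Answer: UNREACHABLE

Trace:
Guard filter leaves 12 enabled edge(s).
depth 0: {0}
depth 1: {1}  cumulative {0,1}
Reach set: {0,1}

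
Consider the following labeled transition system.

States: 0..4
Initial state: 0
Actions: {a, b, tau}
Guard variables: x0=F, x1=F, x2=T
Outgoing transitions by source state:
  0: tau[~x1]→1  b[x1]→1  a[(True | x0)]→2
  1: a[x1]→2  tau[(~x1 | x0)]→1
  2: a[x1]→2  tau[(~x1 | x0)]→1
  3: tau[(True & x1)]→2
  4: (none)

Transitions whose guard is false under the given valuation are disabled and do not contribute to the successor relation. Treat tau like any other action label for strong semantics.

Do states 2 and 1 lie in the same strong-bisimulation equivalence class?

Answer: BISIMILAR

Analysis:
Refine partition for ~:
  π0 = {{0,1,2,3,4}}
  π1 = {{0},{1,2},{3,4}}
Fixed point at round 2; 3 class(es).
[2]={1,2}  [1]={1,2}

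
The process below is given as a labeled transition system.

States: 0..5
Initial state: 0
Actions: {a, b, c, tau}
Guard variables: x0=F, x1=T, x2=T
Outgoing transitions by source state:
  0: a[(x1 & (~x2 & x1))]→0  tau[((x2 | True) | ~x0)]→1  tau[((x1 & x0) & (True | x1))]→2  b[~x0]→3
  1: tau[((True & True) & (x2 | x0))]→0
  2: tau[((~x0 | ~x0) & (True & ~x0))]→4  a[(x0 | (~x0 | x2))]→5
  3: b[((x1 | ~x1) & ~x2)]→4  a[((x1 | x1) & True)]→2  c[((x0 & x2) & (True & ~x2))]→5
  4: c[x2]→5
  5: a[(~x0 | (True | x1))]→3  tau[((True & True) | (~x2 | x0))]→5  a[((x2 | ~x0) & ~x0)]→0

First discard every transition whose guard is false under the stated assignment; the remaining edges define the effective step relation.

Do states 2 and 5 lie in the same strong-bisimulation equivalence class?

Refine partition for ~:
  round 0: {{0,1,2,3,4,5}}
  round 1: {{0},{1},{2,5},{3},{4}}
  round 2: {{0},{1},{2},{3},{4},{5}}
6 equivalence class(es) (converged in 3)
class of 2: {2}; class of 5: {5}

Answer: NOT BISIMILAR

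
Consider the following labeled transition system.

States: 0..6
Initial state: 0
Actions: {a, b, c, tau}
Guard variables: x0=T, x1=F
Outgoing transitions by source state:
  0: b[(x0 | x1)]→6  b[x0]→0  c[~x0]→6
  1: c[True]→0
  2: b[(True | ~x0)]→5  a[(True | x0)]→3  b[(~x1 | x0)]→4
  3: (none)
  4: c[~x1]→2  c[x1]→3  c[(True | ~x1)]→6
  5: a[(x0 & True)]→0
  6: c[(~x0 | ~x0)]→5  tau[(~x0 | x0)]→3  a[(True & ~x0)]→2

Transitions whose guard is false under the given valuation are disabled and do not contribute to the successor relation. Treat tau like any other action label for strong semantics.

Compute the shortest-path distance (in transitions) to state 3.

Layered search for 3:
  Layer 0: {0}
  Layer 1: {6}
  Layer 2: {3}
depth(3)=2, e.g. b·tau

Answer: 2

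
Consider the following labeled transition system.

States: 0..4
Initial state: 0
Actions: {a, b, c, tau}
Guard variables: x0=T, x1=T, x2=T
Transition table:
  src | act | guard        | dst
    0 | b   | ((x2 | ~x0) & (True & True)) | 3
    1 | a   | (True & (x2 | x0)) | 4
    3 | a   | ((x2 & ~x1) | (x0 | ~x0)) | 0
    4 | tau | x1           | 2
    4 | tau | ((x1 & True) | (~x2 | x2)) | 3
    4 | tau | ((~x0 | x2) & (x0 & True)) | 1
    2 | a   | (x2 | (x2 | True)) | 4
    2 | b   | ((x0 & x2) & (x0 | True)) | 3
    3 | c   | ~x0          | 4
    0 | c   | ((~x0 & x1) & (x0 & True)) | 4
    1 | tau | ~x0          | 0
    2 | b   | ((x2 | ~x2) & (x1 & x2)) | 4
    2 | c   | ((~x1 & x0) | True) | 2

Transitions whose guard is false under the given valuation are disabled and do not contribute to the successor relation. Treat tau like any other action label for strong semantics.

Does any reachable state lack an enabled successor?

Answer: DEADLOCK-FREE

Trace:
Reachable = {0,3}
  0: b→3  [deg 1]
  3: a→0  [deg 1]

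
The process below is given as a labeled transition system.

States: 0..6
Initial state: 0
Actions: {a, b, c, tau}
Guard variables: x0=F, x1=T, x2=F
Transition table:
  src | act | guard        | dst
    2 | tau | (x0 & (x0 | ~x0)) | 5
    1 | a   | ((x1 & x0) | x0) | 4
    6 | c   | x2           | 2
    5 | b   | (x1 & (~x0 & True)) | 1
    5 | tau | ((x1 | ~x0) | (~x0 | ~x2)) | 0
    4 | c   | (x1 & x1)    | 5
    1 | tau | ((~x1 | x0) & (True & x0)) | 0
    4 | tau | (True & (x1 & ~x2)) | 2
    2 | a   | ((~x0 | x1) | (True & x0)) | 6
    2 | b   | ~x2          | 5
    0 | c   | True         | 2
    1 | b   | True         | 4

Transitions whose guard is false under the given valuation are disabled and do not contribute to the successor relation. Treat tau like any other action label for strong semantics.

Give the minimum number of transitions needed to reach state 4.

BFS to 4:
  L0 = {0}
  L1 = {2}
  L2 = {5,6}
  L3 = {1}
  L4 = {4}
4 enters at depth 4; path c·b·b·b

Answer: 4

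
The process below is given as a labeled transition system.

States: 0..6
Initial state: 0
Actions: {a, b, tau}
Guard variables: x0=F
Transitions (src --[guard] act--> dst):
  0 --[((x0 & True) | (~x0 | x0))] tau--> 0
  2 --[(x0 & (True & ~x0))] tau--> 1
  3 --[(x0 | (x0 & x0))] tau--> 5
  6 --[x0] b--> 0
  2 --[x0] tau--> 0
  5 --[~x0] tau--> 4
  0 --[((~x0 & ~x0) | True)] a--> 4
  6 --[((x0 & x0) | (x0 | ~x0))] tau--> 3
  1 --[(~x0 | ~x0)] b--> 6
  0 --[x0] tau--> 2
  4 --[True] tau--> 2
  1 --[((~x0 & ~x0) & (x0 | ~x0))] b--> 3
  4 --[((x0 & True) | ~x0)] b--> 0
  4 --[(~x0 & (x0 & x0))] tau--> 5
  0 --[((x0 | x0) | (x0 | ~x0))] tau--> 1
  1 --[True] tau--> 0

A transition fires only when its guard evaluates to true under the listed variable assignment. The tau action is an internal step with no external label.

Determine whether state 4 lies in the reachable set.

10 transition(s) survive guard evaluation.
Layer 0: {0}
Layer 1: {1,4}  total {0,1,4}
Layer 2: {2,3,6}  total {0,1,2,3,4,6}
Reachable = {0,1,2,3,4,6}
witness 4: a

Answer: REACHABLE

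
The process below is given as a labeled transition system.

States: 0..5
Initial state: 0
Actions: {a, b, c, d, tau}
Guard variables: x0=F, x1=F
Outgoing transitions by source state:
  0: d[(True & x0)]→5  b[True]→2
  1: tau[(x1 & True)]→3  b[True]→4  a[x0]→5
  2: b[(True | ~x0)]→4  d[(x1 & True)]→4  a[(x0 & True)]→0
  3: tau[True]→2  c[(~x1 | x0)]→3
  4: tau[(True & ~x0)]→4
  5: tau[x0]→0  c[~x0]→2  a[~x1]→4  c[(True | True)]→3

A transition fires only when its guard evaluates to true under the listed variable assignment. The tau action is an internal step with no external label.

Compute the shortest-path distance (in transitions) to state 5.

Breadth-first toward 5:
  depth 0: {0}
  depth 1: {2}
  depth 2: {4}
5 never appears.

Answer: UNREACHABLE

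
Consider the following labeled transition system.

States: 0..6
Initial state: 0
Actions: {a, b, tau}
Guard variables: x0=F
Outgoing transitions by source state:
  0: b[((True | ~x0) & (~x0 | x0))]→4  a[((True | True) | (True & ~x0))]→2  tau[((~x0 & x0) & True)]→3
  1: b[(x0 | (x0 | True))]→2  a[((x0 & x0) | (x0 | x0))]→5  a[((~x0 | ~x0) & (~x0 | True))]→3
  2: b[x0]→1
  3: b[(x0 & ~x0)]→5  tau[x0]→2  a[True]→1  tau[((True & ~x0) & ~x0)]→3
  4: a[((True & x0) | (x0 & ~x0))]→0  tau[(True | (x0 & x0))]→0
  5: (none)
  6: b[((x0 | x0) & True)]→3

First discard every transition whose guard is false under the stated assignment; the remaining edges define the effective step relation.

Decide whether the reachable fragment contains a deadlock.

R = {0,2,4}
  0: a→2  b→4  [2 exit(s)]
  2: ∅  [deadlock]
  4: tau→0  [1 exit(s)]
Path to 2: a

Answer: DEADLOCK at state 2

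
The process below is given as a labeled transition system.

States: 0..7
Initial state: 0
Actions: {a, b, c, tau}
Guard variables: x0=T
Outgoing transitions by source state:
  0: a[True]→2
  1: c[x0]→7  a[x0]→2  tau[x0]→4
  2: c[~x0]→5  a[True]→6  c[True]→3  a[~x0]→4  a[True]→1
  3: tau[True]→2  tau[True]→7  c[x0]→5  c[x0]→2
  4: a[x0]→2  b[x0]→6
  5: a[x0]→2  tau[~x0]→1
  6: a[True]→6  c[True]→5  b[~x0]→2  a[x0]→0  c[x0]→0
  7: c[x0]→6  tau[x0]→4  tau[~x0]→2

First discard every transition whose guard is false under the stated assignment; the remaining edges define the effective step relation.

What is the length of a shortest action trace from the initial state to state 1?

BFS to 1:
  L0 = {0}
  L1 = {2}
  L2 = {1,3,6}
first hit 1 at d=2 via a·a

Answer: 2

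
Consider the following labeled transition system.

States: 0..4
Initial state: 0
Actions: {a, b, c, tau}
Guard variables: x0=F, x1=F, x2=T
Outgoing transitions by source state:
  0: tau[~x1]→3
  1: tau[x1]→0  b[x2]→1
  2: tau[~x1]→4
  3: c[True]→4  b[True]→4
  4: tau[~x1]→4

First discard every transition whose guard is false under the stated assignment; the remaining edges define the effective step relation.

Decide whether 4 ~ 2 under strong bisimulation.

Compute ~ classes (split until stable):
  round 0: {{0,1,2,3,4}}
  round 1: {{0,2,4},{1},{3}}
  round 2: {{0},{1},{2,4},{3}}
Fixed point at round 3; 4 class(es).
[4]={2,4}  [2]={2,4}

Answer: BISIMILAR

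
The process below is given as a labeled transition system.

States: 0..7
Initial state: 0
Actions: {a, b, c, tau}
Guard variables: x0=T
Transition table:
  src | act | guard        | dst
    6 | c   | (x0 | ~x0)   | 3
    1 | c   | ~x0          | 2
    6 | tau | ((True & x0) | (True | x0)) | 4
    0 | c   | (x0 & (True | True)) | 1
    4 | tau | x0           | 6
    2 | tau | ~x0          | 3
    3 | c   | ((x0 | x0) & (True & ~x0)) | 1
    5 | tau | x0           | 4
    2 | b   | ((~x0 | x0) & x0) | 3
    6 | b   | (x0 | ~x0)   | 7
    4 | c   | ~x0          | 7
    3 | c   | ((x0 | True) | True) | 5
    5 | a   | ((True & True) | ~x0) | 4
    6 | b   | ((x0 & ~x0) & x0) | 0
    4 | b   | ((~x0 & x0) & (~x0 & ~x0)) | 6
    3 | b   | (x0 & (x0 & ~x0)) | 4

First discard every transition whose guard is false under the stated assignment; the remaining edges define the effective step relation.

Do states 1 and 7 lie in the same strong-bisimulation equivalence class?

Compute ~ classes (split until stable):
  π0 = {{0,1,2,3,4,5,6,7}}
  π1 = {{0,3},{1,7},{2},{4},{5},{6}}
  π2 = {{0},{1,7},{2},{3},{4},{5},{6}}
Fixed point at round 3; 7 class(es).
1∈{1,7}, 7∈{1,7}

Answer: BISIMILAR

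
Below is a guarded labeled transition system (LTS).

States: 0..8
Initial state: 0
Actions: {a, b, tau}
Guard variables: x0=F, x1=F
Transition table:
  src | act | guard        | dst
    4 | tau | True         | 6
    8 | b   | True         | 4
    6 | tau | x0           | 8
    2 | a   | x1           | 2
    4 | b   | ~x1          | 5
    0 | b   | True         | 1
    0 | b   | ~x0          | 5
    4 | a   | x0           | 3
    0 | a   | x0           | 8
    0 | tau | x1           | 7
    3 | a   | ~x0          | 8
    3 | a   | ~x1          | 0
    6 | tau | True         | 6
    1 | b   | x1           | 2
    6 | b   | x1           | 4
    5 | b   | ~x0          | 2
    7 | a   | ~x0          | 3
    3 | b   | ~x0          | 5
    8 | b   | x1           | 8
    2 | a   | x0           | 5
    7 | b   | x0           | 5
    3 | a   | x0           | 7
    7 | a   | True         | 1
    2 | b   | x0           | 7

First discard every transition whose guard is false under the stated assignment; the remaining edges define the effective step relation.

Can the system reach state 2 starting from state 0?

Answer: REACHABLE

Working:
After dropping false guards: 12 live edges.
L0 = {0}
L1 = {1,5}  now seen {0,1,5}
L2 = {2}  now seen {0,1,2,5}
Reachable = {0,1,2,5}
Path to 2: b·b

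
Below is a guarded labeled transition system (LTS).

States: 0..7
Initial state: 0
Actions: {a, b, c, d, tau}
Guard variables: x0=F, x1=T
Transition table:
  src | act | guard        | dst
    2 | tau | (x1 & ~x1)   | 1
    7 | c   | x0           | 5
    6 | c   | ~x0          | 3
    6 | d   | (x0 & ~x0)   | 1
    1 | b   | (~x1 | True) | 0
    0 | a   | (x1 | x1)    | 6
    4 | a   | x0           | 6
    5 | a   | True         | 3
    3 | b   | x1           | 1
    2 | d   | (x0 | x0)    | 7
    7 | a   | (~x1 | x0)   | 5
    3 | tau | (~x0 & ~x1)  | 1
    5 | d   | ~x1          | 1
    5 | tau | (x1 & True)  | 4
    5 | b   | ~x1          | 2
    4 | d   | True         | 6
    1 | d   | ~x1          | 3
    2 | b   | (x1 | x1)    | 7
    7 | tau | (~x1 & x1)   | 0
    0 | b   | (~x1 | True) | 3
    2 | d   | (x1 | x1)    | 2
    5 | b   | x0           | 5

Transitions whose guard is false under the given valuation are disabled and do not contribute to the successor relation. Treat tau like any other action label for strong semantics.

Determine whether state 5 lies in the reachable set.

10 transition(s) survive guard evaluation.
L0 = {0}
L1 = {3,6}  total {0,3,6}
L2 = {1}  total {0,1,3,6}
R = {0,1,3,6}

Answer: UNREACHABLE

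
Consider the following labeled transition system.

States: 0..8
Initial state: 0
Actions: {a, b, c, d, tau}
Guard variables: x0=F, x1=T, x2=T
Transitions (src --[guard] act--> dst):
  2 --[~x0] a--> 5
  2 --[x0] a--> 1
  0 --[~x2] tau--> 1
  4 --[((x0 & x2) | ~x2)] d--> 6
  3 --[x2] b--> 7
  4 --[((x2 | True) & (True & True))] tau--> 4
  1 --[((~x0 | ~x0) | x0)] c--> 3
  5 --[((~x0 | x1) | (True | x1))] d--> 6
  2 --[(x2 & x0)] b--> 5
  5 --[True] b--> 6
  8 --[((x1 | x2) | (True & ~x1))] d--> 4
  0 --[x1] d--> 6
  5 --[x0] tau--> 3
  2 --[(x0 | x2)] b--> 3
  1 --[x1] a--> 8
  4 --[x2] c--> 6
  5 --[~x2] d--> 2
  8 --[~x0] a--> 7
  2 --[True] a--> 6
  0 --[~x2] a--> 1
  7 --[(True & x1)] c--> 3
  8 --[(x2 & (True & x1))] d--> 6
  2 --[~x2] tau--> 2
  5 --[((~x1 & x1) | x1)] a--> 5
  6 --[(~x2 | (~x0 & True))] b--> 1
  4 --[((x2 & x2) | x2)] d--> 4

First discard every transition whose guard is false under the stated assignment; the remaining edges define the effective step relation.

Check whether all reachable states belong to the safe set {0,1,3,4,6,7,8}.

Answer: INVARIANT HOLDS

Working:
Safe = {0,1,3,4,6,7,8}
Reachable = {0,1,3,4,6,7,8}
  0: ✓
  1: ✓
  3: ✓
  4: ✓
  6: ✓
  7: ✓
  8: ✓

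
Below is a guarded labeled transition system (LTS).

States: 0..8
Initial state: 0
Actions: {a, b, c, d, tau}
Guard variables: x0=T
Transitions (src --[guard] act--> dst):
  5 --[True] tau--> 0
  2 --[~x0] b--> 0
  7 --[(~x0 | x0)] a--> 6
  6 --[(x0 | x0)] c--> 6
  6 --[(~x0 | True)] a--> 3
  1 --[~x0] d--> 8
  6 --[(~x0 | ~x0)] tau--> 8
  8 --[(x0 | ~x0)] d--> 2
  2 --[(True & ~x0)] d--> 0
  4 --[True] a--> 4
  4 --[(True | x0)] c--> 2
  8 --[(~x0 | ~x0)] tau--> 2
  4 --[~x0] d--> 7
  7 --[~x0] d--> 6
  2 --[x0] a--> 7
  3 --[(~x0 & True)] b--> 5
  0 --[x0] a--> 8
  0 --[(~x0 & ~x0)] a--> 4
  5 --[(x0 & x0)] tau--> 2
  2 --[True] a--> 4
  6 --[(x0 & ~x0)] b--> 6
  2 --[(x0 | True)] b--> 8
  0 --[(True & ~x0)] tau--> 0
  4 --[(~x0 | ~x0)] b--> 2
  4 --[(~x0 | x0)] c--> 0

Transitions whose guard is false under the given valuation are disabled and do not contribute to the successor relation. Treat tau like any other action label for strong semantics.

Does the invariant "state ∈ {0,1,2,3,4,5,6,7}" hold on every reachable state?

Answer: INVARIANT VIOLATED at state 8

Analysis:
Inv-set: {0,1,2,3,4,5,6,7}
Reachable = {0,2,3,4,6,7,8}
  0: ✓
  2: ✓
  3: ✓
  4: ✓
  6: ✓
  7: ✓
  8: ✗ unsafe
witness against invariant: a → 8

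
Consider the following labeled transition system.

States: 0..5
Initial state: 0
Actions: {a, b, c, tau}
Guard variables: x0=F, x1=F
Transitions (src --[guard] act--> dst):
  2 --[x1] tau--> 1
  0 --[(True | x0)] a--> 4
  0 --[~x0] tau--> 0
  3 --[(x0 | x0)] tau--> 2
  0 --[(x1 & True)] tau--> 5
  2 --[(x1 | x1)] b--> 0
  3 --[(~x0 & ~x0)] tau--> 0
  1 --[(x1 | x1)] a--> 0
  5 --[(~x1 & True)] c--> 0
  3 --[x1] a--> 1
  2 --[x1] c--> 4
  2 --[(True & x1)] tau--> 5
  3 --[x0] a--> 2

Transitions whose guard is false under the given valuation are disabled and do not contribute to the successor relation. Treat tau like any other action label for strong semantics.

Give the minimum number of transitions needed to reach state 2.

BFS to 2:
  L0 = {0}
  L1 = {4}
2 never appears.

Answer: UNREACHABLE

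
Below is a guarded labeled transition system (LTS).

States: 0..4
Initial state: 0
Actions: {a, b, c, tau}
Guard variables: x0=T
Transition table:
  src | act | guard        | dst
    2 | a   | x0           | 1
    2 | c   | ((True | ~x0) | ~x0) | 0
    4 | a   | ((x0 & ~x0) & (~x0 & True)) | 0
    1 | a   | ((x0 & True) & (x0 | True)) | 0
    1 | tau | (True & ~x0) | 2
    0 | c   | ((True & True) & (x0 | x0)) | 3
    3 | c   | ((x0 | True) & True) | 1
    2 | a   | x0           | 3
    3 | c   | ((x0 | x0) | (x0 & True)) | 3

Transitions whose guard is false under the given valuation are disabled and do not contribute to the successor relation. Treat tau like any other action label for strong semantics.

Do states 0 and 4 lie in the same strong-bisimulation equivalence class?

Answer: NOT BISIMILAR

Working:
Compute ~ classes (split until stable):
  π0 = {{0,1,2,3,4}}
  π1 = {{0,3},{1},{2},{4}}
  π2 = {{0},{1},{2},{3},{4}}
Fixed point at round 3; 5 class(es).
0∈{0}, 4∈{4}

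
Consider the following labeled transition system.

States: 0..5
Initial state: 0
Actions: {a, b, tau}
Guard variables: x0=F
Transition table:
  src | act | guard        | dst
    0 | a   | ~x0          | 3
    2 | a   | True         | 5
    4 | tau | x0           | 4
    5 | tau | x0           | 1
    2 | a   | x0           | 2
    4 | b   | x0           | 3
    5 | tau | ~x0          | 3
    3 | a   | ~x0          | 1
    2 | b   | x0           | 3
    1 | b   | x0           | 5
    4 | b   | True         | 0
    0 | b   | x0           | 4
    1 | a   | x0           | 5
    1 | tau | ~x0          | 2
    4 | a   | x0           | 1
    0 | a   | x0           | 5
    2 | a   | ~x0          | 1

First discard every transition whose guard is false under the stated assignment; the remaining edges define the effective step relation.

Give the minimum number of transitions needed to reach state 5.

Breadth-first toward 5:
  Layer 0: {0}
  Layer 1: {3}
  Layer 2: {1}
  Layer 3: {2}
  Layer 4: {5}
5 enters at depth 4; path a·a·tau·a

Answer: 4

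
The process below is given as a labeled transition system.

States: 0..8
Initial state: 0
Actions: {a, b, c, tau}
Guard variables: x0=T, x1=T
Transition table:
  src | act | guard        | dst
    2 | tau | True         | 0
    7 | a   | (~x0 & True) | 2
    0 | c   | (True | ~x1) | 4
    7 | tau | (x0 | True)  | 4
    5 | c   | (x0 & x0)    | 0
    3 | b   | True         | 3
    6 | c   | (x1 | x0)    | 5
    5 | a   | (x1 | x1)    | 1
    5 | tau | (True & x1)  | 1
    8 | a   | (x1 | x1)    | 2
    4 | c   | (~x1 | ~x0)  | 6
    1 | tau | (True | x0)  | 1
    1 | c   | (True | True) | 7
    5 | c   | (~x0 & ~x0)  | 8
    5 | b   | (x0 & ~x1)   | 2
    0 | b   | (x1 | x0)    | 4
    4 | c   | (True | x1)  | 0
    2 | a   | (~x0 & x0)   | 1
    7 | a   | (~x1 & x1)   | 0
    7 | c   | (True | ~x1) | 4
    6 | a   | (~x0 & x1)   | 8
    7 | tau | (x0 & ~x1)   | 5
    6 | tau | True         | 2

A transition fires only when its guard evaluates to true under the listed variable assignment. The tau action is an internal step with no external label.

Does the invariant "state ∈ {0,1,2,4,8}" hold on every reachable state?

Allowed set {0,1,2,4,8}
R = {0,4}
  0: safe
  4: safe

Answer: INVARIANT HOLDS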